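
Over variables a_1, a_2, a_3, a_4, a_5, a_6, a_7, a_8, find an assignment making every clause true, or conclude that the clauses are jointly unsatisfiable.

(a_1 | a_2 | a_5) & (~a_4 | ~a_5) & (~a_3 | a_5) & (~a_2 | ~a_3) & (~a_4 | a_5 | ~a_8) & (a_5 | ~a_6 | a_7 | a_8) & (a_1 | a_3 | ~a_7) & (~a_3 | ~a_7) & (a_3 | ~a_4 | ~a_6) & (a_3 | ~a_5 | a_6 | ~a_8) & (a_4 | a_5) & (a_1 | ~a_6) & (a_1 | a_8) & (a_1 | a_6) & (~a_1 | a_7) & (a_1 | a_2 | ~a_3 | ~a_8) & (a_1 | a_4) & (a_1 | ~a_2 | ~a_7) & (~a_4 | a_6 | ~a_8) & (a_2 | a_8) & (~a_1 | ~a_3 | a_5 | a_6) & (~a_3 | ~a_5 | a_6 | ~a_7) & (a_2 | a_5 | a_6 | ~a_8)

Set a_1 = True.
  then (~a_1 | a_7) forces a_7 = True.
  then (~a_3 | ~a_7) forces a_3 = False.
Set a_2 = True.
Set a_4 = False.
  then (a_4 | a_5) forces a_5 = True.
Set a_6 = True.
Set a_8 = False.
All clauses satisfied.

a_1: True, a_2: True, a_3: False, a_4: False, a_5: True, a_6: True, a_7: True, a_8: False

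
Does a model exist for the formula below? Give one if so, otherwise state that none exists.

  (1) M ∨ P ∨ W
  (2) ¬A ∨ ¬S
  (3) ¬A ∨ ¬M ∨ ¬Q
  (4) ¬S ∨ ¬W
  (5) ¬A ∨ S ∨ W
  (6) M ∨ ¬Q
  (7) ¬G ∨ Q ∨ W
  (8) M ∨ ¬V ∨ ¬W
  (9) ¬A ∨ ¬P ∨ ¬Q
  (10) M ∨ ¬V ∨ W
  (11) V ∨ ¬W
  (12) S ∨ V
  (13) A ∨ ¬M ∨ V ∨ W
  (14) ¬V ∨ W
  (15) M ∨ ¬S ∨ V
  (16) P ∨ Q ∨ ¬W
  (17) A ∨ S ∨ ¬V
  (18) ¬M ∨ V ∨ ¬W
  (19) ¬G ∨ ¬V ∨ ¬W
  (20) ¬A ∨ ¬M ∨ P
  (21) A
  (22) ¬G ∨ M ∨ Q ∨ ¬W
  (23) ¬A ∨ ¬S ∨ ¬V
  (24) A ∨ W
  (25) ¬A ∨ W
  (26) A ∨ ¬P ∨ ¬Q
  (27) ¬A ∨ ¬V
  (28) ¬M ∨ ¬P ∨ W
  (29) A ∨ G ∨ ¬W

Case A = True:
  (¬A ∨ ¬S) forces S = False.
  (¬A ∨ S ∨ W) forces W = True.
  (V ∨ ¬W) forces V = True.
  Clause (¬A ∨ ¬V) is falsified — contradiction.
Case A = False:
  Clause (A) is falsified — contradiction.
Both cases fail, so the formula is unsatisfiable.

The formula is unsatisfiable.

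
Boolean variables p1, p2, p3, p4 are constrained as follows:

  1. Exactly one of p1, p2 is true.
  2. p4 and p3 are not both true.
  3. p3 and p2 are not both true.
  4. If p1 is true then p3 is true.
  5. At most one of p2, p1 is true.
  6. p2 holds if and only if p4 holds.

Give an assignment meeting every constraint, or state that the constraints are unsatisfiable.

p1 = True; p2 = False; p3 = True; p4 = False

  (1) {p1, p2}: 1 true — exactly one ✓
  (2) p4=F, p3=T — not both ✓
  (3) p3=T, p2=F — not both ✓
  (4) p1=T ⇒ p3: T ✓
  (5) {p2, p1}: 1 true — at most one ✓
  (6) p2=F, p4=F — same ✓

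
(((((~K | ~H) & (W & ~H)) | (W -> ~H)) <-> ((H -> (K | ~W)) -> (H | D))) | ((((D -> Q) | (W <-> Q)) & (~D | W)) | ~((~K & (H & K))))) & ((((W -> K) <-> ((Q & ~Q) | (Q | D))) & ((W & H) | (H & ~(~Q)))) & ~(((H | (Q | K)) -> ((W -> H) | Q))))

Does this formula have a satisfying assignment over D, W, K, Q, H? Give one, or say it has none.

UNSATISFIABLE

Case H = True: the conjunct ~(((H | (Q | K)) -> ((W -> H) | Q))) becomes ~((True -> True)) = False.
Case H = False: the conjunct (W & H) | (H & ~(~Q)) becomes (W & False) | (False & ~(~Q)) = False.
Both cases fail — unsatisfiable.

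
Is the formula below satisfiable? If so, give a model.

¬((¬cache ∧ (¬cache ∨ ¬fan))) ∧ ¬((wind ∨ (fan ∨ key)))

fan = False, wind = False, key = False, cache = True

  ¬((¬cache ∧ (¬cache ∨ ¬fan))) = True
    ¬cache ∧ (¬cache ∨ ¬fan) = False
      ¬cache = False
      ¬cache ∨ ¬fan = True
        ¬cache = False
        ¬fan = True
  ¬((wind ∨ (fan ∨ key))) = True
    wind ∨ (fan ∨ key) = False
      fan ∨ key = False
Both conjuncts True, so the formula holds.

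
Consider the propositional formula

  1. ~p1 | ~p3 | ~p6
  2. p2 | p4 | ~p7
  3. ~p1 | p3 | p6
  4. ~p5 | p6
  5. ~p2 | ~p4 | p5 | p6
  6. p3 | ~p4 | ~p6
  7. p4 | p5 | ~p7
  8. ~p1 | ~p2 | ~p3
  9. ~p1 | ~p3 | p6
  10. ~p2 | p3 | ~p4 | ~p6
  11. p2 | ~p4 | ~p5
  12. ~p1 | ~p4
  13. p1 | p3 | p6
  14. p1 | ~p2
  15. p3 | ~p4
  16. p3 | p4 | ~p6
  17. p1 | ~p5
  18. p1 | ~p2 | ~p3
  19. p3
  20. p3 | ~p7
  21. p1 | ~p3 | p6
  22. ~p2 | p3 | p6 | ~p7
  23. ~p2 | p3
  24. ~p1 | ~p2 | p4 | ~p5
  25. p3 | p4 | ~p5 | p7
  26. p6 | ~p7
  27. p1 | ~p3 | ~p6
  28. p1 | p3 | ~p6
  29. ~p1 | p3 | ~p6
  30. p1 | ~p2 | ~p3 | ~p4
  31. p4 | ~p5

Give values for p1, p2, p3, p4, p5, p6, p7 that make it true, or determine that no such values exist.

UNSATISFIABLE

Case p6 = True:
  (p3) forces p3 = True.
  (~p1 | ~p3 | ~p6) forces p1 = False.
  Clause (p1 | ~p3 | ~p6) is falsified — contradiction.
Case p6 = False:
  (~p5 | p6) forces p5 = False.
  (p3) forces p3 = True.
  (~p1 | ~p3 | p6) forces p1 = False.
  Clause (p1 | ~p3 | p6) is falsified — contradiction.
Both cases fail, so the formula is unsatisfiable.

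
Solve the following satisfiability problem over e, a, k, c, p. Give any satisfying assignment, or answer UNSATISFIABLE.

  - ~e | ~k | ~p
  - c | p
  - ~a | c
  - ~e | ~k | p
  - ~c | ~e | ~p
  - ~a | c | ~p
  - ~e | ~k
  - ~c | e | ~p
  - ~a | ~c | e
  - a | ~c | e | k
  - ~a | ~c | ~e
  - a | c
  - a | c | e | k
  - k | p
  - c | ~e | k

e = False; a = False; k = True; c = True; p = False

Set e = False.
Try a = True:
  (~a | c) forces c = True.
  clause (~a | ~c | e) is falsified — backtrack.
So a = False.
  then (a | c) forces c = True.
  then (~c | e | ~p) forces p = False.
  then (a | ~c | e | k) forces k = True.
All clauses satisfied.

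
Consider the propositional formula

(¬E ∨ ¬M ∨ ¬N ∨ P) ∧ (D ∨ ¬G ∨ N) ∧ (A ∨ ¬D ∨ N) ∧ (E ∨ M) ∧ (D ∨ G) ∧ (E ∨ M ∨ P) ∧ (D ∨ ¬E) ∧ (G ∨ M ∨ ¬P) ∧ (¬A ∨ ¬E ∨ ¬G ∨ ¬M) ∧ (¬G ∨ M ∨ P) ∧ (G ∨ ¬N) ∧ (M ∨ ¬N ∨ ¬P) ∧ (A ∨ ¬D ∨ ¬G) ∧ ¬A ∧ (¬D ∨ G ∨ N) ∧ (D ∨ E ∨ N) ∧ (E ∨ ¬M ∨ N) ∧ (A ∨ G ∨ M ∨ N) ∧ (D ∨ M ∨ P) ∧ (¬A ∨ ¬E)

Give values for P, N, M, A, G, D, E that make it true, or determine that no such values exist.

Unit clause (¬A) forces A = False.
Set P = True.
Try N = False:
  (A ∨ ¬D ∨ N) forces D = False.
  (D ∨ ¬G ∨ N) forces G = False.
  clause (D ∨ G) is falsified — backtrack.
So N = True.
  then (G ∨ ¬N) forces G = True.
  then (M ∨ ¬N ∨ ¬P) forces M = True.
  then (A ∨ ¬D ∨ ¬G) forces D = False.
  then (D ∨ ¬E) forces E = False.
All clauses satisfied.

P = True; N = True; M = True; A = False; G = True; D = False; E = False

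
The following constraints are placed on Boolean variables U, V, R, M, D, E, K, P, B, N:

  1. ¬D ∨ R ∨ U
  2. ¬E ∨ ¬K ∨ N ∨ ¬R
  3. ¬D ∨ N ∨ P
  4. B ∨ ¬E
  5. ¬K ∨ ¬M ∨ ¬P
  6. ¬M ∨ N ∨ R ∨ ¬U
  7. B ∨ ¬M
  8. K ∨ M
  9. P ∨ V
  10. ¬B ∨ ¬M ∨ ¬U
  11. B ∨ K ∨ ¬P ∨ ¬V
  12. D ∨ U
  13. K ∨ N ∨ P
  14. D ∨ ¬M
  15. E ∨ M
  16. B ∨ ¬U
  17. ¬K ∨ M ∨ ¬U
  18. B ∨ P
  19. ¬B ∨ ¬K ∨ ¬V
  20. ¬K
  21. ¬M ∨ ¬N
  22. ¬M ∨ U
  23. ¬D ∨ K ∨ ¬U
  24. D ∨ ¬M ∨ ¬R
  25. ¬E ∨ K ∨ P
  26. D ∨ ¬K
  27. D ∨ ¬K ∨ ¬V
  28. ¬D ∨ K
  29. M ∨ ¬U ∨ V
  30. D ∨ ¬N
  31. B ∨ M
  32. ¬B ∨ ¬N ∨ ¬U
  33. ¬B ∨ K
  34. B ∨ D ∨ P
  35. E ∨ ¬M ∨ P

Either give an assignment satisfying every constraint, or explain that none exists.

Case K = True:
  Clause (¬K) is falsified — contradiction.
Case K = False:
  (K ∨ M) forces M = True.
  (B ∨ ¬M) forces B = True.
  Clause (¬B ∨ K) is falsified — contradiction.
Both cases fail, so the formula is unsatisfiable.

Unsatisfiable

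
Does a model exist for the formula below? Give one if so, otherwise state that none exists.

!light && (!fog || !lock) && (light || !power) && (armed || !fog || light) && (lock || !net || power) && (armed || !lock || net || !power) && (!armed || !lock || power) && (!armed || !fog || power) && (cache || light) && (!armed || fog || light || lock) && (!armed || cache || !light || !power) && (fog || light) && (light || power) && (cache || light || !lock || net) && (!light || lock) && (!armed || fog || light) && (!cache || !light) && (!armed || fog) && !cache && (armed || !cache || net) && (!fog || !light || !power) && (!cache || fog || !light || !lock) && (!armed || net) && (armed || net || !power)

Unsatisfiable — no assignment works.

Case cache = True:
  Clause (!cache) is falsified — contradiction.
Case cache = False:
  (!light) forces light = False.
  Clause (cache || light) is falsified — contradiction.
Both cases fail, so the formula is unsatisfiable.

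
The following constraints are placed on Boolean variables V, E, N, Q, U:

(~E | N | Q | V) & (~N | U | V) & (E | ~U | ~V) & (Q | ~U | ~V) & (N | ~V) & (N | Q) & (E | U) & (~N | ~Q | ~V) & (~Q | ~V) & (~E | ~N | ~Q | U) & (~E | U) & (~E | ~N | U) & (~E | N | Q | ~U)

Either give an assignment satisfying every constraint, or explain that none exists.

V=F, E=F, N=F, Q=T, U=T

Set V = False.
Set E = False.
  then (E | U) forces U = True.
Set N = False.
  then (N | Q) forces Q = True.
All clauses satisfied.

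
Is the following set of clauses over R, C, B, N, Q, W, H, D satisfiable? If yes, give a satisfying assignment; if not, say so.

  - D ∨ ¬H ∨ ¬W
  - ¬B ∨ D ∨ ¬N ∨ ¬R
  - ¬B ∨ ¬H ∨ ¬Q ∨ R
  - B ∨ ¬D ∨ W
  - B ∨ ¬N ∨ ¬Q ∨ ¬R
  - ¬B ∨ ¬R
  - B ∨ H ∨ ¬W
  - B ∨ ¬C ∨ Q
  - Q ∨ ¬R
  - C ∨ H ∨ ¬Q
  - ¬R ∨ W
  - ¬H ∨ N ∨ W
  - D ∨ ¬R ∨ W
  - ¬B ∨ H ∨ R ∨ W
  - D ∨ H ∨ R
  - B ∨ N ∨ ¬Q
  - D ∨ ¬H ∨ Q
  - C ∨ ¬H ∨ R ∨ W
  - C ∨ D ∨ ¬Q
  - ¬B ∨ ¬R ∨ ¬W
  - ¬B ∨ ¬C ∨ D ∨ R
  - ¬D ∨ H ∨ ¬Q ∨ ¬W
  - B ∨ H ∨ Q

Try R = True:
  (¬B ∨ ¬R) forces B = False.
  (Q ∨ ¬R) forces Q = True.
  (B ∨ ¬N ∨ ¬Q ∨ ¬R) forces N = False.
  clause (B ∨ N ∨ ¬Q) is falsified — backtrack.
So R = False.
Set C = False.
Set B = True.
Set N = False.
Set Q = False.
Set W = True.
Set H = False.
  then (D ∨ H ∨ R) forces D = True.
All clauses satisfied.

R: False; C: False; B: True; N: False; Q: False; W: True; H: False; D: True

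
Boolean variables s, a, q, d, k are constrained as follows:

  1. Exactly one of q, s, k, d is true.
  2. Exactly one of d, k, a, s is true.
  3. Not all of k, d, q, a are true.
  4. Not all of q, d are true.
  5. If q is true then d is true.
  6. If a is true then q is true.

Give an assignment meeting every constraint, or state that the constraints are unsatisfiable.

s = False; a = False; q = False; d = False; k = True

  (1) {q, s, k, d}: 1 true — exactly one ✓
  (2) {d, k, a, s}: 1 true — exactly one ✓
  (3) {k, d, q, a}: 1/4 true — not all ✓
  (4) {q, d}: 0/2 true — not all ✓
  (5) q=F ⇒ d: vacuous ✓
  (6) a=F ⇒ q: vacuous ✓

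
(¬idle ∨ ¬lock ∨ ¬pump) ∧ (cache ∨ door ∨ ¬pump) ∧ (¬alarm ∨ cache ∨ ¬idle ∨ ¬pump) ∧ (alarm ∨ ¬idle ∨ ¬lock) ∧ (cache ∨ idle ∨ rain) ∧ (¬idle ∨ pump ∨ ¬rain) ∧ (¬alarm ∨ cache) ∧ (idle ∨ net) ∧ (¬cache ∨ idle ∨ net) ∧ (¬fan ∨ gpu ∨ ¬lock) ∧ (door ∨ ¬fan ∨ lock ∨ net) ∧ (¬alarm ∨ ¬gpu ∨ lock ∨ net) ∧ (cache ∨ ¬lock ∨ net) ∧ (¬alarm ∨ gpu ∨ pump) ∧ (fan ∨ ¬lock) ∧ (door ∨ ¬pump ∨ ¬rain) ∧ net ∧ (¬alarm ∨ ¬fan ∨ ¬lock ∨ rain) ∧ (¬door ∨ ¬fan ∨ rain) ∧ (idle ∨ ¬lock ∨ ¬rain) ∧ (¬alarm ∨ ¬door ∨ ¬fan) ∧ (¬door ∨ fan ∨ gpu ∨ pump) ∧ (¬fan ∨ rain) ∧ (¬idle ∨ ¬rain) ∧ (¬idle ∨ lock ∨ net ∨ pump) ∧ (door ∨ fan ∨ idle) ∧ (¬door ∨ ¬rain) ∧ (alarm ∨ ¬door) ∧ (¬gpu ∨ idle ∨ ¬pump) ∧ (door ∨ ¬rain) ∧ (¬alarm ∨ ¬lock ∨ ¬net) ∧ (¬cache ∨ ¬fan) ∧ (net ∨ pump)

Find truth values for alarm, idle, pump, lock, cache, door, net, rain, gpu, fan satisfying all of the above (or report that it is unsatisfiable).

Unit clause (net) forces net = True.
Set alarm = False.
  then (alarm ∨ ¬door) forces door = False.
  then (door ∨ ¬rain) forces rain = False.
  then (¬fan ∨ rain) forces fan = False.
  then (door ∨ fan ∨ idle) forces idle = True.
  then (alarm ∨ ¬idle ∨ ¬lock) forces lock = False.
Set pump = True.
  then (cache ∨ door ∨ ¬pump) forces cache = True.
Set gpu = False.
All clauses satisfied.

alarm = False, idle = True, pump = True, lock = False, cache = True, door = False, net = True, rain = False, gpu = False, fan = False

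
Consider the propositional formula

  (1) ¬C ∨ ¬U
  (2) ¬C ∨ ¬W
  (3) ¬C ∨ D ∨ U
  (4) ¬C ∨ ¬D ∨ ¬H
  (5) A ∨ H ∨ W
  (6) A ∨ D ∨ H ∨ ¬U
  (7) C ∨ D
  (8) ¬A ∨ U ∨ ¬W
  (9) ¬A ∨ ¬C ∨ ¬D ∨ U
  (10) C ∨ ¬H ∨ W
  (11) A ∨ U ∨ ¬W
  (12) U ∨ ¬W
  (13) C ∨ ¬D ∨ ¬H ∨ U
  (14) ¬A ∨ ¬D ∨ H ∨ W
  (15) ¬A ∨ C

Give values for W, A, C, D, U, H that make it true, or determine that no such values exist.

Set W = True.
  then (¬C ∨ ¬W) forces C = False.
  then (C ∨ D) forces D = True.
  then (U ∨ ¬W) forces U = True.
  then (¬A ∨ C) forces A = False.
Set H = False.
All clauses satisfied.

W = True, A = False, C = False, D = True, U = True, H = False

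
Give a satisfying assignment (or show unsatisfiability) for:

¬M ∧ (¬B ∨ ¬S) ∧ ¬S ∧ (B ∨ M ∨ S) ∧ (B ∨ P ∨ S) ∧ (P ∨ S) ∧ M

No satisfying assignment exists.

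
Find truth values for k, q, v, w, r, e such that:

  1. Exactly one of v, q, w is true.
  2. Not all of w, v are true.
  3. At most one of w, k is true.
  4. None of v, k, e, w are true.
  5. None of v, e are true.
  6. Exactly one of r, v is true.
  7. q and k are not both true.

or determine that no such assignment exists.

k=F, q=T, v=F, w=F, r=T, e=F

  (1) {v, q, w}: 1 true — exactly one ✓
  (2) {w, v}: 0/2 true — not all ✓
  (3) {w, k}: 0 true — at most one ✓
  (4) {v, k, e, w}: 0 true — none ✓
  (5) {v, e}: 0 true — none ✓
  (6) {r, v}: 1 true — exactly one ✓
  (7) q=T, k=F — not both ✓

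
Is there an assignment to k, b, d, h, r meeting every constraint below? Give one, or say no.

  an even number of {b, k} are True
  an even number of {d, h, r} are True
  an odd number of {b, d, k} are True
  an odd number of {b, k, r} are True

k: False; b: False; d: True; h: False; r: True

{b, k}: 0 true → even ✓
{d, h, r}: 2 true → even ✓
{b, d, k}: 1 true → odd ✓
{b, k, r}: 1 true → odd ✓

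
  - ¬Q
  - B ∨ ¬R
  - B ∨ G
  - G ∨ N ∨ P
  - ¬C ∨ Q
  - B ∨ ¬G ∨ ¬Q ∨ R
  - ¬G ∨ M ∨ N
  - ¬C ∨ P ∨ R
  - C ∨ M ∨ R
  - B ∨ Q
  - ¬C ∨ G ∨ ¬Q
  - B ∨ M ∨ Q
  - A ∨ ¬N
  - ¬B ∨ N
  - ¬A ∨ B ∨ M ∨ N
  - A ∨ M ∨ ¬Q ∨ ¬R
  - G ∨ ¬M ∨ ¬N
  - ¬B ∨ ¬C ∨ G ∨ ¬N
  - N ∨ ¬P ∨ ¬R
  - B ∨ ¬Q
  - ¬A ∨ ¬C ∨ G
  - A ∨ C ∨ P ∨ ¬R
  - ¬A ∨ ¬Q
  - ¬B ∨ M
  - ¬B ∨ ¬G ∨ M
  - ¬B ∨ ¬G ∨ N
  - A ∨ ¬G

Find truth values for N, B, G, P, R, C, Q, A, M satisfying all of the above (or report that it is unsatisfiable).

N = True; B = True; G = True; P = False; R = True; C = False; Q = False; A = True; M = True

Unit clause (¬Q) forces Q = False.
In (¬C ∨ Q) only ¬C is left, so C = False.
In (B ∨ Q) only B is left, so B = True.
In (¬B ∨ N) only N is left, so N = True.
In (¬B ∨ M) only M is left, so M = True.
In (A ∨ ¬N) only A is left, so A = True.
In (G ∨ ¬M ∨ ¬N) only G is left, so G = True.
Set P = False.
Set R = True.
All clauses satisfied.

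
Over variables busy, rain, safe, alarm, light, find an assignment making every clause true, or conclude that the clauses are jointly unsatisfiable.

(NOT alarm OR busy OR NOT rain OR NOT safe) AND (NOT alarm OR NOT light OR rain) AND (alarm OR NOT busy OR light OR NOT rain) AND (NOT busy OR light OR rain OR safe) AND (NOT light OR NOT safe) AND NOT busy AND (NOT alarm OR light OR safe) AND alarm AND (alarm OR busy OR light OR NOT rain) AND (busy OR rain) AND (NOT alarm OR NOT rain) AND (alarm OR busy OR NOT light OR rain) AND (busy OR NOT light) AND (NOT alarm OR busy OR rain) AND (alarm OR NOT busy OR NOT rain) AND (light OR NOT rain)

UNSATISFIABLE

Case busy = True:
  Clause (NOT busy) is falsified — contradiction.
Case busy = False:
  (alarm) forces alarm = True.
  (busy OR rain) forces rain = True.
  Clause (NOT alarm OR NOT rain) is falsified — contradiction.
Both cases fail, so the formula is unsatisfiable.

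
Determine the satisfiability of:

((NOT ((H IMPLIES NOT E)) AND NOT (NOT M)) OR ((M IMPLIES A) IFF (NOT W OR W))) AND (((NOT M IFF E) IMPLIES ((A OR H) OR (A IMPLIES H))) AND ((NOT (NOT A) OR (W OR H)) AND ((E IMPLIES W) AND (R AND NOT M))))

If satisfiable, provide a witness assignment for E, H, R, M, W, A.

E=F, H=T, R=T, M=F, W=T, A=F

  (NOT ((H IMPLIES NOT E)) AND NOT (NOT M)) OR ((M IMPLIES A) IFF (NOT W OR W)) = True
    NOT ((H IMPLIES NOT E)) AND NOT (NOT M) = False
      NOT ((H IMPLIES NOT E)) = False
        H IMPLIES NOT E = True
          NOT E = True
      NOT (NOT M) = False
        NOT M = True
    (M IMPLIES A) IFF (NOT W OR W) = True
      M IMPLIES A = True
      NOT W OR W = True
        NOT W = False
  ((NOT M IFF E) IMPLIES ((A OR H) OR (A IMPLIES H))) AND ((NOT (NOT A) OR (W OR H)) AND ((E IMPLIES W) AND (R AND NOT M))) = True
    (NOT M IFF E) IMPLIES ((A OR H) OR (A IMPLIES H)) = True
      NOT M IFF E = False
        NOT M = True
      (A OR H) OR (A IMPLIES H) = True
        A OR H = True
        A IMPLIES H = True
    (NOT (NOT A) OR (W OR H)) AND ((E IMPLIES W) AND (R AND NOT M)) = True
      NOT (NOT A) OR (W OR H) = True
        NOT (NOT A) = False
          NOT A = True
        W OR H = True
      (E IMPLIES W) AND (R AND NOT M) = True
        E IMPLIES W = True
        R AND NOT M = True
          NOT M = True
Both conjuncts True, so the formula holds.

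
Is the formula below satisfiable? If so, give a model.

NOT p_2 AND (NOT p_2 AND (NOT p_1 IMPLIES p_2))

p_1 = True; p_2 = False

  NOT p_2 = True
  NOT p_2 AND (NOT p_1 IMPLIES p_2) = True
    NOT p_2 = True
    NOT p_1 IMPLIES p_2 = True
      NOT p_1 = False
Both conjuncts True, so the formula holds.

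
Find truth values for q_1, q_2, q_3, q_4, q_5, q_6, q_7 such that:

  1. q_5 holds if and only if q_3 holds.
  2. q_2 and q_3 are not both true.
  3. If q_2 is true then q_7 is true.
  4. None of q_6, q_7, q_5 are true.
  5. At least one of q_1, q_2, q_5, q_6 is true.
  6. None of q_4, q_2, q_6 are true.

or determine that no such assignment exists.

q_1: True, q_2: False, q_3: False, q_4: False, q_5: False, q_6: False, q_7: False

  (1) q_5=F, q_3=F — same ✓
  (2) q_2=F, q_3=F — not both ✓
  (3) q_2=F ⇒ q_7: vacuous ✓
  (4) {q_6, q_7, q_5}: 0 true — none ✓
  (5) {q_1, q_2, q_5, q_6}: 1 true — at least one ✓
  (6) {q_4, q_2, q_6}: 0 true — none ✓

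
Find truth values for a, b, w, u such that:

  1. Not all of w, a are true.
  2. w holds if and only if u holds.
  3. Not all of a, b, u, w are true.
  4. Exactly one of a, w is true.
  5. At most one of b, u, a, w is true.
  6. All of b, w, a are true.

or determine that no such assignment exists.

Unsatisfiable — no assignment works.

Case a = True:
  (1) with a=T forces w = False.
  Constraint (6) is violated (w=F) — contradiction.
Case a = False:
  Constraint (6) is violated (a=F) — contradiction.
Both cases fail — unsatisfiable.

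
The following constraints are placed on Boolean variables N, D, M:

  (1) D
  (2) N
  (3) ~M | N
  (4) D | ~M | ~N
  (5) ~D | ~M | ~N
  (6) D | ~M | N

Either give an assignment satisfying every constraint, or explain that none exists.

N: True, D: True, M: False

Unit clause (D) forces D = True.
Unit clause (N) forces N = True.
In (~D | ~M | ~N) only ~M is left, so M = False.
All clauses satisfied.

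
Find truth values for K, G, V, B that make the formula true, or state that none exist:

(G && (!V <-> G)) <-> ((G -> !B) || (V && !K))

K: True, G: True, V: False, B: False

  (G && (!V <-> G)) <-> ((G -> !B) || (V && !K)) = True
    G && (!V <-> G) = True
      !V <-> G = True
        !V = True
    (G -> !B) || (V && !K) = True
      G -> !B = True
        !B = True
      V && !K = False
        !K = False
The formula evaluates to True.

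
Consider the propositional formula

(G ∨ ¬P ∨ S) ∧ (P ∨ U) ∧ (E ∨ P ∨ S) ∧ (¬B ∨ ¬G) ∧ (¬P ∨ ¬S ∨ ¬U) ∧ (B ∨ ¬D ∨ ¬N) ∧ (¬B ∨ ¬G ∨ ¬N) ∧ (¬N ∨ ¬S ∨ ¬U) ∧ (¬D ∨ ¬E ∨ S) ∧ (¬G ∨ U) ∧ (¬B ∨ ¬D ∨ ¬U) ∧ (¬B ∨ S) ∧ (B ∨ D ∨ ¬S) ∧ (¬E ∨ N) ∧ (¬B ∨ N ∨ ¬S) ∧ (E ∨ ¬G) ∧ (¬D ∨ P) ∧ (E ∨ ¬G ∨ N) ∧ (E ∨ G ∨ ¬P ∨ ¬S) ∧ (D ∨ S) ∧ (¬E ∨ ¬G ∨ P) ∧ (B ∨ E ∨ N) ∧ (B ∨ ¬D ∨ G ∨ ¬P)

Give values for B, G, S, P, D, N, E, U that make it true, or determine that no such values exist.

Set B = True.
  then (¬B ∨ ¬G) forces G = False.
  then (¬B ∨ S) forces S = True.
  then (¬B ∨ N ∨ ¬S) forces N = True.
  then (¬N ∨ ¬S ∨ ¬U) forces U = False.
  then (P ∨ U) forces P = True.
  then (E ∨ G ∨ ¬P ∨ ¬S) forces E = True.
Set D = False.
All clauses satisfied.

B=T, G=F, S=T, P=T, D=F, N=T, E=T, U=F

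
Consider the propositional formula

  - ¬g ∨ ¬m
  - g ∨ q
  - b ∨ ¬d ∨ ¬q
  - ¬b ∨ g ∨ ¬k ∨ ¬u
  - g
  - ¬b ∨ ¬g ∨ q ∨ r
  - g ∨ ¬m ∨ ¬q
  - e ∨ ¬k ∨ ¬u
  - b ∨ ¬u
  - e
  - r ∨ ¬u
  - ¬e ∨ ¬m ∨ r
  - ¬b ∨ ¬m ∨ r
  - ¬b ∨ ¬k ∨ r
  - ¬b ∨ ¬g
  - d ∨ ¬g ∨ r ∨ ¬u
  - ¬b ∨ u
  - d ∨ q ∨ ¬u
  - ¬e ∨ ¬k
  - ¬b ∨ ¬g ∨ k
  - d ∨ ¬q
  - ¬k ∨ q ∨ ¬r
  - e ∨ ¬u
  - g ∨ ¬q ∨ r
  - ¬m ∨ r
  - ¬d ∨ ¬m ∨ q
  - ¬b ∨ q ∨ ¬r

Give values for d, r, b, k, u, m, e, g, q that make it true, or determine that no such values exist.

Unit clause (g) forces g = True.
Unit clause (e) forces e = True.
In (¬b ∨ ¬g) only ¬b is left, so b = False.
In (¬e ∨ ¬k) only ¬k is left, so k = False.
In (¬g ∨ ¬m) only ¬m is left, so m = False.
In (b ∨ ¬u) only ¬u is left, so u = False.
Set d = False.
  then (d ∨ ¬q) forces q = False.
Set r = False.
All clauses satisfied.

d = False, r = False, b = False, k = False, u = False, m = False, e = True, g = True, q = False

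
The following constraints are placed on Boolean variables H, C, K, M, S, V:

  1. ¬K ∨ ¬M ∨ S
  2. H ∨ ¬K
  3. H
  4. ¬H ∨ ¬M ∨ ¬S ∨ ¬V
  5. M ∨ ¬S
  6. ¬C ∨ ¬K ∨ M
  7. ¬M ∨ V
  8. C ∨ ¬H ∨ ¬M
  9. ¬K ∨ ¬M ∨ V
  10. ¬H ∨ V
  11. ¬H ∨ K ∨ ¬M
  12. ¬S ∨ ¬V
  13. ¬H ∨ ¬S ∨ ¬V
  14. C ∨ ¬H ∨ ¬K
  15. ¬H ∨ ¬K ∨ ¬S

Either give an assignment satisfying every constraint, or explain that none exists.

H = True; C = True; K = False; M = False; S = False; V = True

Unit clause (H) forces H = True.
In (¬H ∨ V) only V is left, so V = True.
In (¬S ∨ ¬V) only ¬S is left, so S = False.
Set C = True.
Try K = True:
  (¬K ∨ ¬M ∨ S) forces M = False.
  clause (¬C ∨ ¬K ∨ M) is falsified — backtrack.
So K = False.
  then (¬H ∨ K ∨ ¬M) forces M = False.
All clauses satisfied.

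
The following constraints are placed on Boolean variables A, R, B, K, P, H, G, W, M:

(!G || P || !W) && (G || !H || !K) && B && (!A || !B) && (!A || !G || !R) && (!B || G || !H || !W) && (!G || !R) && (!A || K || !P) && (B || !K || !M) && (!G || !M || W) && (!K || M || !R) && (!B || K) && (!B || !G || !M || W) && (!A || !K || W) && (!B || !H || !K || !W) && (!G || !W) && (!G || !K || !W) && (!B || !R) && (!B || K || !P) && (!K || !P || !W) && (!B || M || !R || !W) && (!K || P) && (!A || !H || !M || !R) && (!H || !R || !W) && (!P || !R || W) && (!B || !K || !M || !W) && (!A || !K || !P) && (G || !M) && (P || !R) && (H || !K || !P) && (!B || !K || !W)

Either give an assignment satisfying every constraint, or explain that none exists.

Unit clause (B) forces B = True.
In (!A || !B) only !A is left, so A = False.
In (!B || K) only K is left, so K = True.
In (!B || !R) only !R is left, so R = False.
In (!K || P) only P is left, so P = True.
In (H || !K || !P) only H is left, so H = True.
In (!B || !K || !W) only !W is left, so W = False.
In (G || !H || !K) only G is left, so G = True.
In (!G || !M || W) only !M is left, so M = False.
All clauses satisfied.

A: False, R: False, B: True, K: True, P: True, H: True, G: True, W: False, M: False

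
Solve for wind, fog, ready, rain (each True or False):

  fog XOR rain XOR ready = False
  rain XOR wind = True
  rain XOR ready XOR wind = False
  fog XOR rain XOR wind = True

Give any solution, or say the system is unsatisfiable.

wind: False, fog: False, ready: True, rain: True

fog XOR rain XOR ready = F XOR T XOR T = False ✓
rain XOR wind = T XOR F = True ✓
rain XOR ready XOR wind = T XOR T XOR F = False ✓
fog XOR rain XOR wind = F XOR T XOR F = True ✓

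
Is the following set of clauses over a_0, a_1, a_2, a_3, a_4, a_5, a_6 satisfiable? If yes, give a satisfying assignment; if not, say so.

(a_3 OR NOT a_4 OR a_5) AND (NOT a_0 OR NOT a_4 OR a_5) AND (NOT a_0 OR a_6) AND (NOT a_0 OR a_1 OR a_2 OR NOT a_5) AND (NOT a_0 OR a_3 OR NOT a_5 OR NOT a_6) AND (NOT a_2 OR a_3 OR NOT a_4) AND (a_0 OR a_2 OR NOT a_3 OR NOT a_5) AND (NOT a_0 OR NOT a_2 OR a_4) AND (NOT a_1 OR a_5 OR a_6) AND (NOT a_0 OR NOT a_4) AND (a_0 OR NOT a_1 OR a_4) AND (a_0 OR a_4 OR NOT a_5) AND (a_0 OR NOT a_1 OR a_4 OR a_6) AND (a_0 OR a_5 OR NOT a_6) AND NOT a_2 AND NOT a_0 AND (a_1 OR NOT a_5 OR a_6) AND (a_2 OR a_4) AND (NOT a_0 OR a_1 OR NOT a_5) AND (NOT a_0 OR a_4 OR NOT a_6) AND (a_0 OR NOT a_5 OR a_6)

a_0 = False; a_1 = False; a_2 = False; a_3 = True; a_4 = True; a_5 = False; a_6 = False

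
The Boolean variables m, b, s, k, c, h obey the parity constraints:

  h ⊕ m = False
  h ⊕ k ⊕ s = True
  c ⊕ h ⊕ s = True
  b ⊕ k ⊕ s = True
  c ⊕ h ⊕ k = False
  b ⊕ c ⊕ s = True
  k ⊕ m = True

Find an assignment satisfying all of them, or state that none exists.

m = False, b = False, s = False, k = True, c = True, h = False

h ⊕ m = F ⊕ F = False ✓
h ⊕ k ⊕ s = F ⊕ T ⊕ F = True ✓
c ⊕ h ⊕ s = T ⊕ F ⊕ F = True ✓
b ⊕ k ⊕ s = F ⊕ T ⊕ F = True ✓
c ⊕ h ⊕ k = T ⊕ F ⊕ T = False ✓
b ⊕ c ⊕ s = F ⊕ T ⊕ F = True ✓
k ⊕ m = T ⊕ F = True ✓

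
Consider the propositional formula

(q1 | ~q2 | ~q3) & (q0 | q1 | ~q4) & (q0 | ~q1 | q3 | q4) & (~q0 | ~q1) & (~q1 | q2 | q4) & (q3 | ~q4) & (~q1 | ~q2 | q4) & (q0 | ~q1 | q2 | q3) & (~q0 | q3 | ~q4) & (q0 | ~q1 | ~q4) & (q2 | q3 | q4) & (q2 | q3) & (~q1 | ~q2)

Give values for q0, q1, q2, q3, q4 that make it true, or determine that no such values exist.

q0 = True, q1 = False, q2 = True, q3 = False, q4 = False

Set q0 = True.
  then (~q0 | ~q1) forces q1 = False.
Set q2 = True.
  then (q1 | ~q2 | ~q3) forces q3 = False.
  then (q3 | ~q4) forces q4 = False.
All clauses satisfied.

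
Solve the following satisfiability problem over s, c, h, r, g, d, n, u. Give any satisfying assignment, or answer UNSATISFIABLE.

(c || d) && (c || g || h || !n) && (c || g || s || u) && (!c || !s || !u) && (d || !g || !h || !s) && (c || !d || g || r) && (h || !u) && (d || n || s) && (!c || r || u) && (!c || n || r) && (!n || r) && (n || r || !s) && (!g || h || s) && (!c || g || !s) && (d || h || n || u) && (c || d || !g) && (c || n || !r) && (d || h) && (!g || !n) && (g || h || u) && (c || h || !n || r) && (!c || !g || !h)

s = True; c = True; h = False; r = True; g = True; d = True; n = False; u = False

Set s = True.
Set c = True.
  then (!c || !s || !u) forces u = False.
  then (!c || r || u) forces r = True.
  then (!c || g || !s) forces g = True.
  then (!g || !n) forces n = False.
  then (!c || !g || !h) forces h = False.
  then (d || h || n || u) forces d = True.
All clauses satisfied.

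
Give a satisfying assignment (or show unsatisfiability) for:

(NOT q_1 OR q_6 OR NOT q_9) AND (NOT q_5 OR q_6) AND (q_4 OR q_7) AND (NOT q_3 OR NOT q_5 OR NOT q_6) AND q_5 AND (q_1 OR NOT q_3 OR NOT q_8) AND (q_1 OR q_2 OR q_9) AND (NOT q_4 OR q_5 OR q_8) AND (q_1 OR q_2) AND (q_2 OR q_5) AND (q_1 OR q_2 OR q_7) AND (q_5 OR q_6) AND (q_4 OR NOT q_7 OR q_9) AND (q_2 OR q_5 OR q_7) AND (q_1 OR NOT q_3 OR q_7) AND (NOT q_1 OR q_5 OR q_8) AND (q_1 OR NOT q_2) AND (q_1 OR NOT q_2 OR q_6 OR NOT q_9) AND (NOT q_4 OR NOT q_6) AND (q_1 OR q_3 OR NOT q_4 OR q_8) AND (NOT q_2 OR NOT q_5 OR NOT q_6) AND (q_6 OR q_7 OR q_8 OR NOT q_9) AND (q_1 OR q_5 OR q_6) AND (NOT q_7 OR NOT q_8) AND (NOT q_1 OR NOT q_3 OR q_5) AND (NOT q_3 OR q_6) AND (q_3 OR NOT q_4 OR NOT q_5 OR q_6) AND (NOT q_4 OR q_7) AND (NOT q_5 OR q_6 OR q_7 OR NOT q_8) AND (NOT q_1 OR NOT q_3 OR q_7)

q_1: True; q_2: False; q_3: False; q_4: False; q_5: True; q_6: True; q_7: True; q_8: False; q_9: True

Unit clause (q_5) forces q_5 = True.
In (NOT q_5 OR q_6) only q_6 is left, so q_6 = True.
In (NOT q_3 OR NOT q_5 OR NOT q_6) only NOT q_3 is left, so q_3 = False.
In (NOT q_4 OR NOT q_6) only NOT q_4 is left, so q_4 = False.
In (NOT q_2 OR NOT q_5 OR NOT q_6) only NOT q_2 is left, so q_2 = False.
In (q_4 OR q_7) only q_7 is left, so q_7 = True.
In (q_1 OR q_2) only q_1 is left, so q_1 = True.
In (q_4 OR NOT q_7 OR q_9) only q_9 is left, so q_9 = True.
In (NOT q_7 OR NOT q_8) only NOT q_8 is left, so q_8 = False.
All clauses satisfied.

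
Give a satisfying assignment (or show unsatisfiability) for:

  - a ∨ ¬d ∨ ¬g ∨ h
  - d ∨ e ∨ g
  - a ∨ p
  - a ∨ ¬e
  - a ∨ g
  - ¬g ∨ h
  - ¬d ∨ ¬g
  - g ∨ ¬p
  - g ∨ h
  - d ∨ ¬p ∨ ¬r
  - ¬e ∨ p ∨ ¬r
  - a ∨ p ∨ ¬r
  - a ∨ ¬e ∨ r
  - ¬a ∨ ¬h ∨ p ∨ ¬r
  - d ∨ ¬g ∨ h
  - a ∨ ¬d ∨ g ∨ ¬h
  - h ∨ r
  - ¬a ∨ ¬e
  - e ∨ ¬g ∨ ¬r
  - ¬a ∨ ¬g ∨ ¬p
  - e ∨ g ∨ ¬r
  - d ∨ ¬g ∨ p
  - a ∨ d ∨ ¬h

Set p = False.
  then (a ∨ p) forces a = True.
  then (¬a ∨ ¬e) forces e = False.
Try r = True:
  (¬a ∨ ¬h ∨ p ∨ ¬r) forces h = False.
  (¬g ∨ h) forces g = False.
  clause (g ∨ h) is falsified — backtrack.
So r = False.
  then (h ∨ r) forces h = True.
Set d = True.
  then (¬d ∨ ¬g) forces g = False.
All clauses satisfied.

p = False, r = False, h = True, a = True, e = False, d = True, g = False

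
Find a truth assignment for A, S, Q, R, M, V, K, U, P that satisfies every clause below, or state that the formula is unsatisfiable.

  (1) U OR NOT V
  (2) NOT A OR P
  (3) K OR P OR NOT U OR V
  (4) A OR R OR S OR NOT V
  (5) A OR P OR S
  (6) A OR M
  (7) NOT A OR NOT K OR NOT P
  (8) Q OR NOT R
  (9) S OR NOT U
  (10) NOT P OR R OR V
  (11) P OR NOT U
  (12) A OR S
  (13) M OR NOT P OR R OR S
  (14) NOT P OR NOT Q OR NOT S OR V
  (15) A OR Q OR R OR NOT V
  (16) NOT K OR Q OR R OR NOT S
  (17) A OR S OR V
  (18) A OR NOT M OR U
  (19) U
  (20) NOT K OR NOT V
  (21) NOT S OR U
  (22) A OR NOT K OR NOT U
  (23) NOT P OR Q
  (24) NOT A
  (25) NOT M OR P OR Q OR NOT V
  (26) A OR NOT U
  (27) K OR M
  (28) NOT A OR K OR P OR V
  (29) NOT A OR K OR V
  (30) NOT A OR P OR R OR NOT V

Case A = True:
  Clause (NOT A) is falsified — contradiction.
Case A = False:
  (A OR M) forces M = True.
  (A OR S) forces S = True.
  (A OR NOT M OR U) forces U = True.
  Clause (A OR NOT U) is falsified — contradiction.
Both cases fail, so the formula is unsatisfiable.

Unsatisfiable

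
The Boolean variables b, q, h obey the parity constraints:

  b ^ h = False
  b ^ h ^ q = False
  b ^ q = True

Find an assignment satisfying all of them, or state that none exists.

b = True, q = False, h = True

b ^ h = T ^ T = False ✓
b ^ h ^ q = T ^ T ^ F = False ✓
b ^ q = T ^ F = True ✓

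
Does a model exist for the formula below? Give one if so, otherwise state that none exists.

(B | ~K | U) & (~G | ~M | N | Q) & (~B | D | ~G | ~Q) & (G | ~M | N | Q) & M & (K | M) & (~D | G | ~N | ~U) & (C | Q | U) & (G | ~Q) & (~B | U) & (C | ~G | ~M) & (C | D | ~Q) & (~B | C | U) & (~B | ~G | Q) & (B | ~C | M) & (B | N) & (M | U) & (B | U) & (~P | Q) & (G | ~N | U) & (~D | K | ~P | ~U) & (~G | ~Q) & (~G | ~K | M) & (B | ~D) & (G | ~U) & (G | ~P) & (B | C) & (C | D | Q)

Unit clause (M) forces M = True.
Set K = True.
Set D = False.
Set N = True.
Try U = False:
  (B | ~K | U) forces B = True.
  clause (~B | U) is falsified — backtrack.
So U = True.
  then (G | ~U) forces G = True.
  then (C | ~G | ~M) forces C = True.
  then (~G | ~Q) forces Q = False.
  then (~B | ~G | Q) forces B = False.
  then (~P | Q) forces P = False.
All clauses satisfied.

K = True, D = False, N = True, U = True, Q = False, C = True, B = False, P = False, G = True, M = True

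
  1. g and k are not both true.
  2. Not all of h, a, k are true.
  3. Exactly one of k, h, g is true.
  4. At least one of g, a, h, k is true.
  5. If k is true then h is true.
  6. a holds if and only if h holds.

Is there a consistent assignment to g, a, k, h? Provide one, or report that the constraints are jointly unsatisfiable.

g: False, a: True, k: False, h: True

  (1) g=F, k=F — not both ✓
  (2) {h, a, k}: 2/3 true — not all ✓
  (3) {k, h, g}: 1 true — exactly one ✓
  (4) {g, a, h, k}: 2 true — at least one ✓
  (5) k=F ⇒ h: vacuous ✓
  (6) a=T, h=T — same ✓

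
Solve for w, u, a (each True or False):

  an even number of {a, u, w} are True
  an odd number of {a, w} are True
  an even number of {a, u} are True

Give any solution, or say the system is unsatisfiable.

w = False, u = True, a = True

{a, u, w}: 2 true → even ✓
{a, w}: 1 true → odd ✓
{a, u}: 2 true → even ✓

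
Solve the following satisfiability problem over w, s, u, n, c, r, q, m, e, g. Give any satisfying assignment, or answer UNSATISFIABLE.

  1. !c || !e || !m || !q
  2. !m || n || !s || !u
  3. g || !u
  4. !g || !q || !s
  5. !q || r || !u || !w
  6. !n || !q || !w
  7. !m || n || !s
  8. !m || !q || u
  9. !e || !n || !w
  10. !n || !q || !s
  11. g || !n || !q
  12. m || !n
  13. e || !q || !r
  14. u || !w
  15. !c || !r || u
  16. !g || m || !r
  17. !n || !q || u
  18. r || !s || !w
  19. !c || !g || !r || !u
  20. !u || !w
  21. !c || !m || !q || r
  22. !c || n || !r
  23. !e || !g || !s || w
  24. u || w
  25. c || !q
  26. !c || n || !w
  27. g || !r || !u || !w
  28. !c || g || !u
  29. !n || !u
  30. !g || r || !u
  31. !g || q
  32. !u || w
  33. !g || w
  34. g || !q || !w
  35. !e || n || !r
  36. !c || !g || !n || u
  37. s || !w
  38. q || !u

No satisfying assignment exists.

Case w = True:
  (u || !w) forces u = True.
  Clause (!u || !w) is falsified — contradiction.
Case w = False:
  (u || w) forces u = True.
  Clause (!u || w) is falsified — contradiction.
Both cases fail, so the formula is unsatisfiable.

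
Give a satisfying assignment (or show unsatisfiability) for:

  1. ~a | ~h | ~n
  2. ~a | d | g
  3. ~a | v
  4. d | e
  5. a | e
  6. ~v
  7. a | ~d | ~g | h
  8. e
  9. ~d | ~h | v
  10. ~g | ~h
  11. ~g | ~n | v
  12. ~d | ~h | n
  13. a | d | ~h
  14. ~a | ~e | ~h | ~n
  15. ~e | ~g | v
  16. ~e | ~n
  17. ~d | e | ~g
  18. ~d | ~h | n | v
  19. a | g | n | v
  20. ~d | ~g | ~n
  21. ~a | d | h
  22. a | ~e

UNSATISFIABLE

Case a = True:
  (~a | v) forces v = True.
  Clause (~v) is falsified — contradiction.
Case a = False:
  (a | e) forces e = True.
  Clause (a | ~e) is falsified — contradiction.
Both cases fail, so the formula is unsatisfiable.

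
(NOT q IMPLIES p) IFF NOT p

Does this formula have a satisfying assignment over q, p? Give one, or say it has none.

q=T, p=F

  (NOT q IMPLIES p) IFF NOT p = True
    NOT q IMPLIES p = True
      NOT q = False
    NOT p = True
The formula evaluates to True.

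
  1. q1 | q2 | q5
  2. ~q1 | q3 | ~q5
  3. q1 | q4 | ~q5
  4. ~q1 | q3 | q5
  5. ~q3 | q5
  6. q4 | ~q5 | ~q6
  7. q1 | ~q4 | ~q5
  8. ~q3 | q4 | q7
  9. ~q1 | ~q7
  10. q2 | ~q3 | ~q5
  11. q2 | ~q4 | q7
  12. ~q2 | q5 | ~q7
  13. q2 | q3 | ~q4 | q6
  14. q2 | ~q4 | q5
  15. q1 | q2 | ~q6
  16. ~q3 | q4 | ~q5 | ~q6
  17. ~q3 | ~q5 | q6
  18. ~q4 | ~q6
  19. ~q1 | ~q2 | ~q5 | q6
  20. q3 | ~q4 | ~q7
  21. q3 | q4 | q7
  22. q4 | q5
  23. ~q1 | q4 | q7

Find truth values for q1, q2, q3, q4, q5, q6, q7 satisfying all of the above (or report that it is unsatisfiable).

q1 = False, q2 = True, q3 = False, q4 = True, q5 = False, q6 = False, q7 = False

Set q1 = False.
Try q2 = False:
  (q1 | q2 | q5) forces q5 = True.
  (q1 | q4 | ~q5) forces q4 = True.
  clause (q1 | ~q4 | ~q5) is falsified — backtrack.
So q2 = True.
Set q3 = False.
Try q4 = False:
  (q1 | q4 | ~q5) forces q5 = False.
  clause (q4 | q5) is falsified — backtrack.
So q4 = True.
  then (q1 | ~q4 | ~q5) forces q5 = False.
  then (~q2 | q5 | ~q7) forces q7 = False.
  then (~q4 | ~q6) forces q6 = False.
All clauses satisfied.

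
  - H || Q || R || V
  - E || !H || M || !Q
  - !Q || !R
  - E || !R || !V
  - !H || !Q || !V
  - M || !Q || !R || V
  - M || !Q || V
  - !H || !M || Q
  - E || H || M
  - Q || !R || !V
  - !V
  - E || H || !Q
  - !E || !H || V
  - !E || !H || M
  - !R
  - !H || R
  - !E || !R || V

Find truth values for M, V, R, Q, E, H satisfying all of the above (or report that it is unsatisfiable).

M = True; V = False; R = False; Q = True; E = True; H = False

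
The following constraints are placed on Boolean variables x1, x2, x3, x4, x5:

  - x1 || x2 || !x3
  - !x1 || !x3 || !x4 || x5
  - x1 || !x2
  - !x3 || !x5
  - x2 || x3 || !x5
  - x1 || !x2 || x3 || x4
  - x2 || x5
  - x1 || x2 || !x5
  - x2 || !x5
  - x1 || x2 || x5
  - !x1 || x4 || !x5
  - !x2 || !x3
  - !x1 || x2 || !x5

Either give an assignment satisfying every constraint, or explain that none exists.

x1=T, x2=T, x3=F, x4=T, x5=T

Try x1 = False:
  (x1 || !x2) forces x2 = False.
  (x1 || x2 || !x3) forces x3 = False.
  (x2 || x3 || !x5) forces x5 = False.
  clause (x2 || x5) is falsified — backtrack.
So x1 = True.
Set x2 = True.
  then (!x2 || !x3) forces x3 = False.
Set x4 = True.
Set x5 = True.
All clauses satisfied.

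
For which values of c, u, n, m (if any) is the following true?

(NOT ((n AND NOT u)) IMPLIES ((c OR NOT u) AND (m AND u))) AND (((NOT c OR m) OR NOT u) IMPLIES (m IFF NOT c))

c = True, u = False, n = True, m = False

  NOT ((n AND NOT u)) IMPLIES ((c OR NOT u) AND (m AND u)) = True
    NOT ((n AND NOT u)) = False
      n AND NOT u = True
        NOT u = True
    (c OR NOT u) AND (m AND u) = False
      c OR NOT u = True
        NOT u = True
      m AND u = False
  ((NOT c OR m) OR NOT u) IMPLIES (m IFF NOT c) = True
    (NOT c OR m) OR NOT u = True
      NOT c OR m = False
        NOT c = False
      NOT u = True
    m IFF NOT c = True
      NOT c = False
Both conjuncts True, so the formula holds.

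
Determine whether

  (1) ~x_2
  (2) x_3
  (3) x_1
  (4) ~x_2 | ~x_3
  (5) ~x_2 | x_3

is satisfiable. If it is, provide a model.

Unit clause (~x_2) forces x_2 = False.
Unit clause (x_3) forces x_3 = True.
Unit clause (x_1) forces x_1 = True.
Check each clause:
  (~x_2): ~x_2 holds.
  (x_3): x_3 holds.
  (x_1): x_1 holds.
  (~x_2 | ~x_3): ~x_2 holds.
  (~x_2 | x_3): ~x_2 holds.
All clauses satisfied.

x_1 = True; x_2 = False; x_3 = True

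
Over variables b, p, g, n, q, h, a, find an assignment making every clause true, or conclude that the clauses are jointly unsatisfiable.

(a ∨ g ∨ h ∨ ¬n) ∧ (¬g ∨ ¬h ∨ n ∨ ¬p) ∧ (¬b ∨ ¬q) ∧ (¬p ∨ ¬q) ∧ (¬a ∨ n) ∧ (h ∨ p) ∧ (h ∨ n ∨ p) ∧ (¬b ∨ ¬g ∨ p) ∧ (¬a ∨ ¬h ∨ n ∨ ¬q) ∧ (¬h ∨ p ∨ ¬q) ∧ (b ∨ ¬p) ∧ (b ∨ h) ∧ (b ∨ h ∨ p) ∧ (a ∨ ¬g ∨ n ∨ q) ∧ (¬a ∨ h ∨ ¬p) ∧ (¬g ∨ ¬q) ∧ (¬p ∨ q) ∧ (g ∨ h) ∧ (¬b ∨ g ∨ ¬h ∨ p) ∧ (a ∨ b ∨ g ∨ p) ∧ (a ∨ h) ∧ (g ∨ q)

b=F, p=F, g=T, n=T, q=F, h=T, a=T

Try b = True:
  (¬b ∨ ¬q) forces q = False.
  (¬p ∨ q) forces p = False.
  (h ∨ p) forces h = True.
  (¬b ∨ ¬g ∨ p) forces g = False.
  clause (¬b ∨ g ∨ ¬h ∨ p) is falsified — backtrack.
So b = False.
  then (b ∨ ¬p) forces p = False.
  then (b ∨ h) forces h = True.
  then (¬h ∨ p ∨ ¬q) forces q = False.
  then (g ∨ q) forces g = True.
Try n = False:
  (¬a ∨ n) forces a = False.
  clause (a ∨ ¬g ∨ n ∨ q) is falsified — backtrack.
So n = True.
Set a = True.
All clauses satisfied.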